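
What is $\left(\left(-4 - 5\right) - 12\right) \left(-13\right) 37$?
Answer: $10101$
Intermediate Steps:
$\left(\left(-4 - 5\right) - 12\right) \left(-13\right) 37 = \left(-9 - 12\right) \left(-13\right) 37 = \left(-21\right) \left(-13\right) 37 = 273 \cdot 37 = 10101$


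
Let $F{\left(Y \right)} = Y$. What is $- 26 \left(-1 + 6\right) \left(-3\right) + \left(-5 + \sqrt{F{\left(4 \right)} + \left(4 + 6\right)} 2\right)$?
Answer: $385 + 2 \sqrt{14} \approx 392.48$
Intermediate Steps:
$- 26 \left(-1 + 6\right) \left(-3\right) + \left(-5 + \sqrt{F{\left(4 \right)} + \left(4 + 6\right)} 2\right) = - 26 \left(-1 + 6\right) \left(-3\right) - \left(5 - \sqrt{4 + \left(4 + 6\right)} 2\right) = - 26 \cdot 5 \left(-3\right) - \left(5 - \sqrt{4 + 10} \cdot 2\right) = \left(-26\right) \left(-15\right) - \left(5 - \sqrt{14} \cdot 2\right) = 390 - \left(5 - 2 \sqrt{14}\right) = 385 + 2 \sqrt{14}$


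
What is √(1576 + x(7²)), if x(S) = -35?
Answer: √1541 ≈ 39.256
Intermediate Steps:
√(1576 + x(7²)) = √(1576 - 35) = √1541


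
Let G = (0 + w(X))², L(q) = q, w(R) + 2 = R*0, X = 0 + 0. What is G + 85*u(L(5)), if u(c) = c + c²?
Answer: 2554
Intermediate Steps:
X = 0
w(R) = -2 (w(R) = -2 + R*0 = -2 + 0 = -2)
G = 4 (G = (0 - 2)² = (-2)² = 4)
G + 85*u(L(5)) = 4 + 85*(5*(1 + 5)) = 4 + 85*(5*6) = 4 + 85*30 = 4 + 2550 = 2554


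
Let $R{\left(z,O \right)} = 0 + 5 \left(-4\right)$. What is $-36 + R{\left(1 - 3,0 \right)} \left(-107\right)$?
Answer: $2104$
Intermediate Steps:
$R{\left(z,O \right)} = -20$ ($R{\left(z,O \right)} = 0 - 20 = -20$)
$-36 + R{\left(1 - 3,0 \right)} \left(-107\right) = -36 - -2140 = -36 + 2140 = 2104$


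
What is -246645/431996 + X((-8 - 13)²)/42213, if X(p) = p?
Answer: -3407038383/6078615716 ≈ -0.56050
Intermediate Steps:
-246645/431996 + X((-8 - 13)²)/42213 = -246645/431996 + (-8 - 13)²/42213 = -246645*1/431996 + (-21)²*(1/42213) = -246645/431996 + 441*(1/42213) = -246645/431996 + 147/14071 = -3407038383/6078615716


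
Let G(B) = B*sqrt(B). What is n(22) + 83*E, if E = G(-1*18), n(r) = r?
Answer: 22 - 4482*I*sqrt(2) ≈ 22.0 - 6338.5*I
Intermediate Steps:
G(B) = B**(3/2)
E = -54*I*sqrt(2) (E = (-1*18)**(3/2) = (-18)**(3/2) = -54*I*sqrt(2) ≈ -76.368*I)
n(22) + 83*E = 22 + 83*(-54*I*sqrt(2)) = 22 - 4482*I*sqrt(2)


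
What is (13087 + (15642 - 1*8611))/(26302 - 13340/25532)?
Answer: 42804398/55960777 ≈ 0.76490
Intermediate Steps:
(13087 + (15642 - 1*8611))/(26302 - 13340/25532) = (13087 + (15642 - 8611))/(26302 - 13340*1/25532) = (13087 + 7031)/(26302 - 3335/6383) = 20118/(167882331/6383) = 20118*(6383/167882331) = 42804398/55960777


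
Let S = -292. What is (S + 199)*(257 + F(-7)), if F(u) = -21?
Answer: -21948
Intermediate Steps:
(S + 199)*(257 + F(-7)) = (-292 + 199)*(257 - 21) = -93*236 = -21948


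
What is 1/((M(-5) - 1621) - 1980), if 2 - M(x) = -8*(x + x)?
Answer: -1/3679 ≈ -0.00027181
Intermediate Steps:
M(x) = 2 + 16*x (M(x) = 2 - (-8)*(x + x) = 2 - (-8)*2*x = 2 - (-16)*x = 2 + 16*x)
1/((M(-5) - 1621) - 1980) = 1/(((2 + 16*(-5)) - 1621) - 1980) = 1/(((2 - 80) - 1621) - 1980) = 1/((-78 - 1621) - 1980) = 1/(-1699 - 1980) = 1/(-3679) = -1/3679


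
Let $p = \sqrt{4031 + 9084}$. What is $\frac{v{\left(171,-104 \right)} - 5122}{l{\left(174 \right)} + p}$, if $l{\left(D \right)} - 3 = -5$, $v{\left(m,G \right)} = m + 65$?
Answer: $- \frac{1396}{1873} - \frac{698 \sqrt{13115}}{1873} \approx -43.423$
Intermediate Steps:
$v{\left(m,G \right)} = 65 + m$
$l{\left(D \right)} = -2$ ($l{\left(D \right)} = 3 - 5 = -2$)
$p = \sqrt{13115} \approx 114.52$
$\frac{v{\left(171,-104 \right)} - 5122}{l{\left(174 \right)} + p} = \frac{\left(65 + 171\right) - 5122}{-2 + \sqrt{13115}} = \frac{236 - 5122}{-2 + \sqrt{13115}} = - \frac{4886}{-2 + \sqrt{13115}}$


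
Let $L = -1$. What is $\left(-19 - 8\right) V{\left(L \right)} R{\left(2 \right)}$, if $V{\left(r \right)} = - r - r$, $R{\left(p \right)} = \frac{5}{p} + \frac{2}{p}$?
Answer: $-189$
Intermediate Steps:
$R{\left(p \right)} = \frac{7}{p}$
$V{\left(r \right)} = - 2 r$
$\left(-19 - 8\right) V{\left(L \right)} R{\left(2 \right)} = \left(-19 - 8\right) \left(\left(-2\right) \left(-1\right)\right) \frac{7}{2} = \left(-19 - 8\right) 2 \cdot 7 \cdot \frac{1}{2} = \left(-27\right) 2 \cdot \frac{7}{2} = \left(-54\right) \frac{7}{2} = -189$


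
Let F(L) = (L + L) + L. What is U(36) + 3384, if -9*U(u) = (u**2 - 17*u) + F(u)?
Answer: 3296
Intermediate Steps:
F(L) = 3*L (F(L) = 2*L + L = 3*L)
U(u) = -u**2/9 + 14*u/9 (U(u) = -((u**2 - 17*u) + 3*u)/9 = -(u**2 - 14*u)/9 = -u**2/9 + 14*u/9)
U(36) + 3384 = (1/9)*36*(14 - 1*36) + 3384 = (1/9)*36*(14 - 36) + 3384 = (1/9)*36*(-22) + 3384 = -88 + 3384 = 3296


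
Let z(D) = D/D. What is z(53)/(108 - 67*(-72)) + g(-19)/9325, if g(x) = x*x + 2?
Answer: 1799641/45990900 ≈ 0.039130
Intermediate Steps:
g(x) = 2 + x² (g(x) = x² + 2 = 2 + x²)
z(D) = 1
z(53)/(108 - 67*(-72)) + g(-19)/9325 = 1/(108 - 67*(-72)) + (2 + (-19)²)/9325 = 1/(108 + 4824) + (2 + 361)*(1/9325) = 1/4932 + 363*(1/9325) = 1*(1/4932) + 363/9325 = 1/4932 + 363/9325 = 1799641/45990900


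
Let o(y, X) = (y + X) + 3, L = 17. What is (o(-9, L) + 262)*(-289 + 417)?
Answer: 34944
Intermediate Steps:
o(y, X) = 3 + X + y (o(y, X) = (X + y) + 3 = 3 + X + y)
(o(-9, L) + 262)*(-289 + 417) = ((3 + 17 - 9) + 262)*(-289 + 417) = (11 + 262)*128 = 273*128 = 34944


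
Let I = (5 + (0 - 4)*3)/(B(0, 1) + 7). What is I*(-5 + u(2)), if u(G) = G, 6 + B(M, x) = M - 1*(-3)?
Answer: 21/4 ≈ 5.2500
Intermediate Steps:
B(M, x) = -3 + M (B(M, x) = -6 + (M - 1*(-3)) = -6 + (M + 3) = -6 + (3 + M) = -3 + M)
I = -7/4 (I = (5 + (0 - 4)*3)/((-3 + 0) + 7) = (5 - 4*3)/(-3 + 7) = (5 - 12)/4 = -7*1/4 = -7/4 ≈ -1.7500)
I*(-5 + u(2)) = -7*(-5 + 2)/4 = -7/4*(-3) = 21/4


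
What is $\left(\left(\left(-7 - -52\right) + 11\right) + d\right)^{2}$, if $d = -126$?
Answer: $4900$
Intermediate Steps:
$\left(\left(\left(-7 - -52\right) + 11\right) + d\right)^{2} = \left(\left(\left(-7 - -52\right) + 11\right) - 126\right)^{2} = \left(\left(\left(-7 + 52\right) + 11\right) - 126\right)^{2} = \left(\left(45 + 11\right) - 126\right)^{2} = \left(56 - 126\right)^{2} = \left(-70\right)^{2} = 4900$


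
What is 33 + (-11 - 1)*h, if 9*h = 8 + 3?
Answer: 55/3 ≈ 18.333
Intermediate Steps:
h = 11/9 (h = (8 + 3)/9 = (⅑)*11 = 11/9 ≈ 1.2222)
33 + (-11 - 1)*h = 33 + (-11 - 1)*(11/9) = 33 - 12*11/9 = 33 - 44/3 = 55/3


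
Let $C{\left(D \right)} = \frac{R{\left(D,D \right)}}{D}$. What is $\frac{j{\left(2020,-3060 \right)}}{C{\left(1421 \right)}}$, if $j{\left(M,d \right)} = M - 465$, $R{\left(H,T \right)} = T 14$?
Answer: $\frac{1555}{14} \approx 111.07$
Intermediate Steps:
$R{\left(H,T \right)} = 14 T$
$j{\left(M,d \right)} = -465 + M$
$C{\left(D \right)} = 14$ ($C{\left(D \right)} = \frac{14 D}{D} = 14$)
$\frac{j{\left(2020,-3060 \right)}}{C{\left(1421 \right)}} = \frac{-465 + 2020}{14} = 1555 \cdot \frac{1}{14} = \frac{1555}{14}$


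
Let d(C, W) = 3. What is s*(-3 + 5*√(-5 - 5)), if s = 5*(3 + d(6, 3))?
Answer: -90 + 150*I*√10 ≈ -90.0 + 474.34*I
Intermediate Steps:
s = 30 (s = 5*(3 + 3) = 5*6 = 30)
s*(-3 + 5*√(-5 - 5)) = 30*(-3 + 5*√(-5 - 5)) = 30*(-3 + 5*√(-10)) = 30*(-3 + 5*(I*√10)) = 30*(-3 + 5*I*√10) = -90 + 150*I*√10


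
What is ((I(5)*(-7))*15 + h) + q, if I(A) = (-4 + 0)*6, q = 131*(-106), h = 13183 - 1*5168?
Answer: -3351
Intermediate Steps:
h = 8015 (h = 13183 - 5168 = 8015)
q = -13886
I(A) = -24 (I(A) = -4*6 = -24)
((I(5)*(-7))*15 + h) + q = (-24*(-7)*15 + 8015) - 13886 = (168*15 + 8015) - 13886 = (2520 + 8015) - 13886 = 10535 - 13886 = -3351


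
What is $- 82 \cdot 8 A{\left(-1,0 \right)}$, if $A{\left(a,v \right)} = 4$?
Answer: $-2624$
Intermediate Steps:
$- 82 \cdot 8 A{\left(-1,0 \right)} = - 82 \cdot 8 \cdot 4 = \left(-82\right) 32 = -2624$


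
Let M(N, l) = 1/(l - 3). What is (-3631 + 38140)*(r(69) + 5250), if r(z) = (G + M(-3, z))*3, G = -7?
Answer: 3969880851/22 ≈ 1.8045e+8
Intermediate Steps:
M(N, l) = 1/(-3 + l)
r(z) = -21 + 3/(-3 + z) (r(z) = (-7 + 1/(-3 + z))*3 = -21 + 3/(-3 + z))
(-3631 + 38140)*(r(69) + 5250) = (-3631 + 38140)*(3*(22 - 7*69)/(-3 + 69) + 5250) = 34509*(3*(22 - 483)/66 + 5250) = 34509*(3*(1/66)*(-461) + 5250) = 34509*(-461/22 + 5250) = 34509*(115039/22) = 3969880851/22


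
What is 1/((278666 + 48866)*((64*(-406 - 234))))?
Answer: -1/13415710720 ≈ -7.4539e-11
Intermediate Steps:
1/((278666 + 48866)*((64*(-406 - 234)))) = 1/(327532*((64*(-640)))) = (1/327532)/(-40960) = (1/327532)*(-1/40960) = -1/13415710720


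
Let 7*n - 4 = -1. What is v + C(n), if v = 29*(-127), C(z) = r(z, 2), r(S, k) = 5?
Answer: -3678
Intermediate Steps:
n = 3/7 (n = 4/7 + (⅐)*(-1) = 4/7 - ⅐ = 3/7 ≈ 0.42857)
C(z) = 5
v = -3683
v + C(n) = -3683 + 5 = -3678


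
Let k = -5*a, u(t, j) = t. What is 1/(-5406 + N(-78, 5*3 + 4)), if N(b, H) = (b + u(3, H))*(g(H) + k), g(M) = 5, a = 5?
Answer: -1/3906 ≈ -0.00025602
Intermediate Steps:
k = -25 (k = -5*5 = -25)
N(b, H) = -60 - 20*b (N(b, H) = (b + 3)*(5 - 25) = (3 + b)*(-20) = -60 - 20*b)
1/(-5406 + N(-78, 5*3 + 4)) = 1/(-5406 + (-60 - 20*(-78))) = 1/(-5406 + (-60 + 1560)) = 1/(-5406 + 1500) = 1/(-3906) = -1/3906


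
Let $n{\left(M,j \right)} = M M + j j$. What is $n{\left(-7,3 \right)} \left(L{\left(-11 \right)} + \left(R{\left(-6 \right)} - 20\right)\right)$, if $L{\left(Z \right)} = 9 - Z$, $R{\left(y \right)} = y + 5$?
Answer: $-58$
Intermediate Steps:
$n{\left(M,j \right)} = M^{2} + j^{2}$
$R{\left(y \right)} = 5 + y$
$n{\left(-7,3 \right)} \left(L{\left(-11 \right)} + \left(R{\left(-6 \right)} - 20\right)\right) = \left(\left(-7\right)^{2} + 3^{2}\right) \left(\left(9 - -11\right) + \left(\left(5 - 6\right) - 20\right)\right) = \left(49 + 9\right) \left(\left(9 + 11\right) - 21\right) = 58 \left(20 - 21\right) = 58 \left(-1\right) = -58$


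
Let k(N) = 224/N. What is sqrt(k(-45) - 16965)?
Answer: I*sqrt(3818245)/15 ≈ 130.27*I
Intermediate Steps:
sqrt(k(-45) - 16965) = sqrt(224/(-45) - 16965) = sqrt(224*(-1/45) - 16965) = sqrt(-224/45 - 16965) = sqrt(-763649/45) = I*sqrt(3818245)/15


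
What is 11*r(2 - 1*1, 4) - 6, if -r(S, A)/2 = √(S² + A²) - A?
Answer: 82 - 22*√17 ≈ -8.7083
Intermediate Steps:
r(S, A) = -2*√(A² + S²) + 2*A (r(S, A) = -2*(√(S² + A²) - A) = -2*(√(A² + S²) - A) = -2*√(A² + S²) + 2*A)
11*r(2 - 1*1, 4) - 6 = 11*(-2*√(4² + (2 - 1*1)²) + 2*4) - 6 = 11*(-2*√(16 + (2 - 1)²) + 8) - 6 = 11*(-2*√(16 + 1²) + 8) - 6 = 11*(-2*√(16 + 1) + 8) - 6 = 11*(-2*√17 + 8) - 6 = 11*(8 - 2*√17) - 6 = (88 - 22*√17) - 6 = 82 - 22*√17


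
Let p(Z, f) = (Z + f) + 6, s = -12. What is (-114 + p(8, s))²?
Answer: 12544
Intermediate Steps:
p(Z, f) = 6 + Z + f
(-114 + p(8, s))² = (-114 + (6 + 8 - 12))² = (-114 + 2)² = (-112)² = 12544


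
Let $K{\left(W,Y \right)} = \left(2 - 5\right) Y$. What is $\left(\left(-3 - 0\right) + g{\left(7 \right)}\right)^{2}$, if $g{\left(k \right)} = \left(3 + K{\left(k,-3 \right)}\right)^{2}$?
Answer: $19881$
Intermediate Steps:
$K{\left(W,Y \right)} = - 3 Y$
$g{\left(k \right)} = 144$ ($g{\left(k \right)} = \left(3 - -9\right)^{2} = \left(3 + 9\right)^{2} = 12^{2} = 144$)
$\left(\left(-3 - 0\right) + g{\left(7 \right)}\right)^{2} = \left(\left(-3 - 0\right) + 144\right)^{2} = \left(\left(-3 + 0\right) + 144\right)^{2} = \left(-3 + 144\right)^{2} = 141^{2} = 19881$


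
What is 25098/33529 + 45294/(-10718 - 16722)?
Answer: -414986703/460017880 ≈ -0.90211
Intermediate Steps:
25098/33529 + 45294/(-10718 - 16722) = 25098*(1/33529) + 45294/(-27440) = 25098/33529 + 45294*(-1/27440) = 25098/33529 - 22647/13720 = -414986703/460017880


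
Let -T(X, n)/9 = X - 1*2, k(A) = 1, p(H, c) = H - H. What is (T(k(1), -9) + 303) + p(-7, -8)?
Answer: 312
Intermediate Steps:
p(H, c) = 0
T(X, n) = 18 - 9*X (T(X, n) = -9*(X - 1*2) = -9*(X - 2) = -9*(-2 + X) = 18 - 9*X)
(T(k(1), -9) + 303) + p(-7, -8) = ((18 - 9*1) + 303) + 0 = ((18 - 9) + 303) + 0 = (9 + 303) + 0 = 312 + 0 = 312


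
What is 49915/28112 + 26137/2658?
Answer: 979049/84336 ≈ 11.609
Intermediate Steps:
49915/28112 + 26137/2658 = 49915*(1/28112) + 26137*(1/2658) = 49915/28112 + 59/6 = 979049/84336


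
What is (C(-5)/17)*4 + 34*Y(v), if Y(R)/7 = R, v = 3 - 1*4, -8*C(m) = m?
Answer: -8087/34 ≈ -237.85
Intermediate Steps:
C(m) = -m/8
v = -1 (v = 3 - 4 = -1)
Y(R) = 7*R
(C(-5)/17)*4 + 34*Y(v) = (-1/8*(-5)/17)*4 + 34*(7*(-1)) = ((5/8)*(1/17))*4 + 34*(-7) = (5/136)*4 - 238 = 5/34 - 238 = -8087/34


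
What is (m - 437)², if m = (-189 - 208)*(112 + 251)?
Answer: 20894124304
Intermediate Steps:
m = -144111 (m = -397*363 = -144111)
(m - 437)² = (-144111 - 437)² = (-144548)² = 20894124304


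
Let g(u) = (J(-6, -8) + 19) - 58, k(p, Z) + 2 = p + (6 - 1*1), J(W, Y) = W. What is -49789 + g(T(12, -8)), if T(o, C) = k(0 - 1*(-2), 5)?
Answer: -49834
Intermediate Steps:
k(p, Z) = 3 + p (k(p, Z) = -2 + (p + (6 - 1*1)) = -2 + (p + (6 - 1)) = -2 + (p + 5) = -2 + (5 + p) = 3 + p)
T(o, C) = 5 (T(o, C) = 3 + (0 - 1*(-2)) = 3 + (0 + 2) = 3 + 2 = 5)
g(u) = -45 (g(u) = (-6 + 19) - 58 = 13 - 58 = -45)
-49789 + g(T(12, -8)) = -49789 - 45 = -49834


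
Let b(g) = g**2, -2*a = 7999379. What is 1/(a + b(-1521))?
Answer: -2/3372497 ≈ -5.9303e-7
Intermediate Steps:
a = -7999379/2 (a = -1/2*7999379 = -7999379/2 ≈ -3.9997e+6)
1/(a + b(-1521)) = 1/(-7999379/2 + (-1521)**2) = 1/(-7999379/2 + 2313441) = 1/(-3372497/2) = -2/3372497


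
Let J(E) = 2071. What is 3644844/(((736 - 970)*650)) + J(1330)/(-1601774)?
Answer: -486544279363/20302485450 ≈ -23.965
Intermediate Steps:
3644844/(((736 - 970)*650)) + J(1330)/(-1601774) = 3644844/(((736 - 970)*650)) + 2071/(-1601774) = 3644844/((-234*650)) + 2071*(-1/1601774) = 3644844/(-152100) - 2071/1601774 = 3644844*(-1/152100) - 2071/1601774 = -303737/12675 - 2071/1601774 = -486544279363/20302485450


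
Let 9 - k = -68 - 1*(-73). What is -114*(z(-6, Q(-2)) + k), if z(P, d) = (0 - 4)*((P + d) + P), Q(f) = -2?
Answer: -6840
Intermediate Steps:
z(P, d) = -8*P - 4*d (z(P, d) = -4*(d + 2*P) = -8*P - 4*d)
k = 4 (k = 9 - (-68 - 1*(-73)) = 9 - (-68 + 73) = 9 - 1*5 = 9 - 5 = 4)
-114*(z(-6, Q(-2)) + k) = -114*((-8*(-6) - 4*(-2)) + 4) = -114*((48 + 8) + 4) = -114*(56 + 4) = -114*60 = -6840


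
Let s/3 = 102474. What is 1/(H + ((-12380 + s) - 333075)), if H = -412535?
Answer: -1/450568 ≈ -2.2194e-6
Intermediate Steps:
s = 307422 (s = 3*102474 = 307422)
1/(H + ((-12380 + s) - 333075)) = 1/(-412535 + ((-12380 + 307422) - 333075)) = 1/(-412535 + (295042 - 333075)) = 1/(-412535 - 38033) = 1/(-450568) = -1/450568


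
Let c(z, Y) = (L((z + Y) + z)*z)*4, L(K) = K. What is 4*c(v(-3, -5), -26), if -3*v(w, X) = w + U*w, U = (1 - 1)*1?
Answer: -384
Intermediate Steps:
U = 0 (U = 0*1 = 0)
v(w, X) = -w/3 (v(w, X) = -(w + 0*w)/3 = -(w + 0)/3 = -w/3)
c(z, Y) = 4*z*(Y + 2*z) (c(z, Y) = (((z + Y) + z)*z)*4 = (((Y + z) + z)*z)*4 = ((Y + 2*z)*z)*4 = (z*(Y + 2*z))*4 = 4*z*(Y + 2*z))
4*c(v(-3, -5), -26) = 4*(4*(-⅓*(-3))*(-26 + 2*(-⅓*(-3)))) = 4*(4*1*(-26 + 2*1)) = 4*(4*1*(-26 + 2)) = 4*(4*1*(-24)) = 4*(-96) = -384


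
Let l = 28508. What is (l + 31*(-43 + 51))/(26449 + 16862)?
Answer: 28756/43311 ≈ 0.66394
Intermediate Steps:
(l + 31*(-43 + 51))/(26449 + 16862) = (28508 + 31*(-43 + 51))/(26449 + 16862) = (28508 + 31*8)/43311 = (28508 + 248)*(1/43311) = 28756*(1/43311) = 28756/43311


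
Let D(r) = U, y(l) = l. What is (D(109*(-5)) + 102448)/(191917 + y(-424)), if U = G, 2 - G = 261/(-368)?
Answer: 12567287/23489808 ≈ 0.53501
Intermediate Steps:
G = 997/368 (G = 2 - 261/(-368) = 2 - 261*(-1)/368 = 2 - 1*(-261/368) = 2 + 261/368 = 997/368 ≈ 2.7092)
U = 997/368 ≈ 2.7092
D(r) = 997/368
(D(109*(-5)) + 102448)/(191917 + y(-424)) = (997/368 + 102448)/(191917 - 424) = (37701861/368)/191493 = (37701861/368)*(1/191493) = 12567287/23489808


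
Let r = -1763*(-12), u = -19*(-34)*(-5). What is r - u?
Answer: 24386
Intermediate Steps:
u = -3230 (u = 646*(-5) = -3230)
r = 21156
r - u = 21156 - 1*(-3230) = 21156 + 3230 = 24386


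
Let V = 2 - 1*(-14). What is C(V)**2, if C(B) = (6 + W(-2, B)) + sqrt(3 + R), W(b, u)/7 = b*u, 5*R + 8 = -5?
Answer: (1090 - sqrt(10))**2/25 ≈ 47249.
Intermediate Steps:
R = -13/5 (R = -8/5 + (1/5)*(-5) = -8/5 - 1 = -13/5 ≈ -2.6000)
V = 16 (V = 2 + 14 = 16)
W(b, u) = 7*b*u (W(b, u) = 7*(b*u) = 7*b*u)
C(B) = 6 - 14*B + sqrt(10)/5 (C(B) = (6 + 7*(-2)*B) + sqrt(3 - 13/5) = (6 - 14*B) + sqrt(2/5) = (6 - 14*B) + sqrt(10)/5 = 6 - 14*B + sqrt(10)/5)
C(V)**2 = (6 - 14*16 + sqrt(10)/5)**2 = (6 - 224 + sqrt(10)/5)**2 = (-218 + sqrt(10)/5)**2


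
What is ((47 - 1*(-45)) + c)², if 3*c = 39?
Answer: 11025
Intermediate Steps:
c = 13 (c = (⅓)*39 = 13)
((47 - 1*(-45)) + c)² = ((47 - 1*(-45)) + 13)² = ((47 + 45) + 13)² = (92 + 13)² = 105² = 11025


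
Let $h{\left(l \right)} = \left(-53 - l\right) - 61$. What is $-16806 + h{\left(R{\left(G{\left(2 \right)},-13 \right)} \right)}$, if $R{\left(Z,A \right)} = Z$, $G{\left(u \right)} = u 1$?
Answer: $-16922$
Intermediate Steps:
$G{\left(u \right)} = u$
$h{\left(l \right)} = -114 - l$ ($h{\left(l \right)} = \left(-53 - l\right) - 61 = -114 - l$)
$-16806 + h{\left(R{\left(G{\left(2 \right)},-13 \right)} \right)} = -16806 - 116 = -16922$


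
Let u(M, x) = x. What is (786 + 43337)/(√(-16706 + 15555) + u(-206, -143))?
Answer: -6309589/21600 - 44123*I*√1151/21600 ≈ -292.11 - 69.302*I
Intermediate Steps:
(786 + 43337)/(√(-16706 + 15555) + u(-206, -143)) = (786 + 43337)/(√(-16706 + 15555) - 143) = 44123/(√(-1151) - 143) = 44123/(I*√1151 - 143) = 44123/(-143 + I*√1151)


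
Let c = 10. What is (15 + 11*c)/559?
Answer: 125/559 ≈ 0.22361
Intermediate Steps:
(15 + 11*c)/559 = (15 + 11*10)/559 = (15 + 110)*(1/559) = 125*(1/559) = 125/559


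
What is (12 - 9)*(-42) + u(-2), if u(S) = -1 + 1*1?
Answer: -126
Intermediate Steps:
u(S) = 0 (u(S) = -1 + 1 = 0)
(12 - 9)*(-42) + u(-2) = (12 - 9)*(-42) + 0 = 3*(-42) + 0 = -126 + 0 = -126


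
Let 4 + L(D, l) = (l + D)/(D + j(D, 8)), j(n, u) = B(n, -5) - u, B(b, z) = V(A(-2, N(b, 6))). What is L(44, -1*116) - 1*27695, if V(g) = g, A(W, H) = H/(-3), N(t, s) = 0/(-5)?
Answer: -27701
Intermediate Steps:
N(t, s) = 0 (N(t, s) = 0*(-1/5) = 0)
A(W, H) = -H/3 (A(W, H) = H*(-1/3) = -H/3)
B(b, z) = 0 (B(b, z) = -1/3*0 = 0)
j(n, u) = -u (j(n, u) = 0 - u = -u)
L(D, l) = -4 + (D + l)/(-8 + D) (L(D, l) = -4 + (l + D)/(D - 1*8) = -4 + (D + l)/(D - 8) = -4 + (D + l)/(-8 + D))
L(44, -1*116) - 1*27695 = (32 - 1*116 - 3*44)/(-8 + 44) - 1*27695 = (32 - 116 - 132)/36 - 27695 = (1/36)*(-216) - 27695 = -6 - 27695 = -27701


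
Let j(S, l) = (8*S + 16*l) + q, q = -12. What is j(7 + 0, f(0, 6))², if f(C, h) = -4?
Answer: 400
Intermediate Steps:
j(S, l) = -12 + 8*S + 16*l (j(S, l) = (8*S + 16*l) - 12 = -12 + 8*S + 16*l)
j(7 + 0, f(0, 6))² = (-12 + 8*(7 + 0) + 16*(-4))² = (-12 + 8*7 - 64)² = (-12 + 56 - 64)² = (-20)² = 400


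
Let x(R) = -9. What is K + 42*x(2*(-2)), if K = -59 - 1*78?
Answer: -515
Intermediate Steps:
K = -137 (K = -59 - 78 = -137)
K + 42*x(2*(-2)) = -137 + 42*(-9) = -137 - 378 = -515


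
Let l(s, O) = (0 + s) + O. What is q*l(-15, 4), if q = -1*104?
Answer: 1144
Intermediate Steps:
q = -104
l(s, O) = O + s (l(s, O) = s + O = O + s)
q*l(-15, 4) = -104*(4 - 15) = -104*(-11) = 1144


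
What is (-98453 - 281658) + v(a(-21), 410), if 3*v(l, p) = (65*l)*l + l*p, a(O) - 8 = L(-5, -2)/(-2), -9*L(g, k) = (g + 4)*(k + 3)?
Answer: -367083367/972 ≈ -3.7766e+5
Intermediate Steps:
L(g, k) = -(3 + k)*(4 + g)/9 (L(g, k) = -(g + 4)*(k + 3)/9 = -(4 + g)*(3 + k)/9 = -(3 + k)*(4 + g)/9)
a(O) = 143/18 (a(O) = 8 + (-4/3 - 4/9*(-2) - 1/3*(-5) - 1/9*(-5)*(-2))/(-2) = 8 + (-4/3 + 8/9 + 5/3 - 10/9)*(-1/2) = 8 + (1/9)*(-1/2) = 8 - 1/18 = 143/18)
v(l, p) = 65*l**2/3 + l*p/3 (v(l, p) = ((65*l)*l + l*p)/3 = (65*l**2 + l*p)/3 = 65*l**2/3 + l*p/3)
(-98453 - 281658) + v(a(-21), 410) = (-98453 - 281658) + (1/3)*(143/18)*(410 + 65*(143/18)) = -380111 + (1/3)*(143/18)*(410 + 9295/18) = -380111 + (1/3)*(143/18)*(16675/18) = -380111 + 2384525/972 = -367083367/972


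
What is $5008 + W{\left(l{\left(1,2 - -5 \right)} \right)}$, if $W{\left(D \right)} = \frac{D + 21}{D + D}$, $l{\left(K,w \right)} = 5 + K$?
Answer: $\frac{20041}{4} \approx 5010.3$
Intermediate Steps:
$W{\left(D \right)} = \frac{21 + D}{2 D}$
$5008 + W{\left(l{\left(1,2 - -5 \right)} \right)} = 5008 + \frac{21 + \left(5 + 1\right)}{2 \left(5 + 1\right)} = 5008 + \frac{21 + 6}{2 \cdot 6} = 5008 + \frac{1}{2} \cdot \frac{1}{6} \cdot 27 = 5008 + \frac{9}{4} = \frac{20041}{4}$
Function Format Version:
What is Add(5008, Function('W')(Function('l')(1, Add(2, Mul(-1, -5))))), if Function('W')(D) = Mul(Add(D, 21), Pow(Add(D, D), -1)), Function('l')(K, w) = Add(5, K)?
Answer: Rational(20041, 4) ≈ 5010.3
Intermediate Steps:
Function('W')(D) = Mul(Rational(1, 2), Pow(D, -1), Add(21, D)) (Function('W')(D) = Mul(Add(21, D), Pow(Mul(2, D), -1)) = Mul(Add(21, D), Mul(Rational(1, 2), Pow(D, -1))) = Mul(Rational(1, 2), Pow(D, -1), Add(21, D)))
Add(5008, Function('W')(Function('l')(1, Add(2, Mul(-1, -5))))) = Add(5008, Mul(Rational(1, 2), Pow(Add(5, 1), -1), Add(21, Add(5, 1)))) = Add(5008, Mul(Rational(1, 2), Pow(6, -1), Add(21, 6))) = Add(5008, Mul(Rational(1, 2), Rational(1, 6), 27)) = Add(5008, Rational(9, 4)) = Rational(20041, 4)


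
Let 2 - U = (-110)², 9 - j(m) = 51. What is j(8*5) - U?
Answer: 12056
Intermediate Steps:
j(m) = -42 (j(m) = 9 - 1*51 = 9 - 51 = -42)
U = -12098 (U = 2 - 1*(-110)² = 2 - 1*12100 = 2 - 12100 = -12098)
j(8*5) - U = -42 - 1*(-12098) = -42 + 12098 = 12056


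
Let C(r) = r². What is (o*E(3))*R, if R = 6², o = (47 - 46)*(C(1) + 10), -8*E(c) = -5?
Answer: 495/2 ≈ 247.50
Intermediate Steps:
E(c) = 5/8 (E(c) = -⅛*(-5) = 5/8)
o = 11 (o = (47 - 46)*(1² + 10) = 1*(1 + 10) = 1*11 = 11)
R = 36
(o*E(3))*R = (11*(5/8))*36 = (55/8)*36 = 495/2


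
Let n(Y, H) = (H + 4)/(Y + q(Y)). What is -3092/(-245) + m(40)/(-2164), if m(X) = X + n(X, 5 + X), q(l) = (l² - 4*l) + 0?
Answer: 1977658847/156933280 ≈ 12.602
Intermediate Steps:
q(l) = l² - 4*l
n(Y, H) = (4 + H)/(Y + Y*(-4 + Y)) (n(Y, H) = (H + 4)/(Y + Y*(-4 + Y)) = (4 + H)/(Y + Y*(-4 + Y)))
m(X) = X + (9 + X)/(X*(-3 + X)) (m(X) = X + (4 + (5 + X))/(X*(-3 + X)) = X + (9 + X)/(X*(-3 + X)))
-3092/(-245) + m(40)/(-2164) = -3092/(-245) + ((9 + 40 + 40²*(-3 + 40))/(40*(-3 + 40)))/(-2164) = -3092*(-1/245) + ((1/40)*(9 + 40 + 1600*37)/37)*(-1/2164) = 3092/245 + ((1/40)*(1/37)*(9 + 40 + 59200))*(-1/2164) = 3092/245 + ((1/40)*(1/37)*59249)*(-1/2164) = 3092/245 + (59249/1480)*(-1/2164) = 3092/245 - 59249/3202720 = 1977658847/156933280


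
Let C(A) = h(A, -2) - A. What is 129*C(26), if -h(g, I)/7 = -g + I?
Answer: 21930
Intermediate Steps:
h(g, I) = -7*I + 7*g (h(g, I) = -7*(-g + I) = -7*(I - g) = -7*I + 7*g)
C(A) = 14 + 6*A (C(A) = (-7*(-2) + 7*A) - A = (14 + 7*A) - A = 14 + 6*A)
129*C(26) = 129*(14 + 6*26) = 129*(14 + 156) = 129*170 = 21930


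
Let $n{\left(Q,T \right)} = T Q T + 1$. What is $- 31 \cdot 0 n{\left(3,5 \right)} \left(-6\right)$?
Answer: $0$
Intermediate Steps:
$n{\left(Q,T \right)} = 1 + Q T^{2}$ ($n{\left(Q,T \right)} = Q T T + 1 = Q T^{2} + 1 = 1 + Q T^{2}$)
$- 31 \cdot 0 n{\left(3,5 \right)} \left(-6\right) = - 31 \cdot 0 \left(1 + 3 \cdot 5^{2}\right) \left(-6\right) = - 31 \cdot 0 \left(1 + 3 \cdot 25\right) \left(-6\right) = - 31 \cdot 0 \left(1 + 75\right) \left(-6\right) = - 31 \cdot 0 \cdot 76 \left(-6\right) = \left(-31\right) 0 \left(-6\right) = 0 \left(-6\right) = 0$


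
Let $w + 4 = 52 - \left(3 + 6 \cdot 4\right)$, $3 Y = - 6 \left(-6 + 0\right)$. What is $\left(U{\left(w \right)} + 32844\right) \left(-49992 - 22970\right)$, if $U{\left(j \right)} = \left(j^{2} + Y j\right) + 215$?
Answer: $-2462613424$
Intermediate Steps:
$Y = 12$ ($Y = \frac{\left(-6\right) \left(-6 + 0\right)}{3} = \frac{\left(-6\right) \left(-6\right)}{3} = \frac{1}{3} \cdot 36 = 12$)
$w = 21$ ($w = -4 + \left(52 - \left(3 + 6 \cdot 4\right)\right) = -4 + \left(52 - \left(3 + 24\right)\right) = -4 + \left(52 - 27\right) = -4 + 25 = 21$)
$U{\left(j \right)} = 215 + j^{2} + 12 j$ ($U{\left(j \right)} = \left(j^{2} + 12 j\right) + 215 = 215 + j^{2} + 12 j$)
$\left(U{\left(w \right)} + 32844\right) \left(-49992 - 22970\right) = \left(\left(215 + 21^{2} + 12 \cdot 21\right) + 32844\right) \left(-49992 - 22970\right) = \left(\left(215 + 441 + 252\right) + 32844\right) \left(-72962\right) = \left(908 + 32844\right) \left(-72962\right) = 33752 \left(-72962\right) = -2462613424$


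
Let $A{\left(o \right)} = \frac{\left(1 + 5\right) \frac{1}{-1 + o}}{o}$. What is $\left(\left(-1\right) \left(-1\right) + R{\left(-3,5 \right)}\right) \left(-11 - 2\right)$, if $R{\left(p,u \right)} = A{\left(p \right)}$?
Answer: $- \frac{39}{2} \approx -19.5$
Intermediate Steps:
$A{\left(o \right)} = \frac{6}{o \left(-1 + o\right)}$ ($A{\left(o \right)} = \frac{6 \frac{1}{-1 + o}}{o} = \frac{6}{o \left(-1 + o\right)}$)
$R{\left(p,u \right)} = \frac{6}{p \left(-1 + p\right)}$
$\left(\left(-1\right) \left(-1\right) + R{\left(-3,5 \right)}\right) \left(-11 - 2\right) = \left(\left(-1\right) \left(-1\right) + \frac{6}{\left(-3\right) \left(-1 - 3\right)}\right) \left(-11 - 2\right) = \left(1 + 6 \left(- \frac{1}{3}\right) \frac{1}{-4}\right) \left(-13\right) = \left(1 + 6 \left(- \frac{1}{3}\right) \left(- \frac{1}{4}\right)\right) \left(-13\right) = \left(1 + \frac{1}{2}\right) \left(-13\right) = \frac{3}{2} \left(-13\right) = - \frac{39}{2}$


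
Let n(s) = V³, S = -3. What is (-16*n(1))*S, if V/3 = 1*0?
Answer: 0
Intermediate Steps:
V = 0 (V = 3*(1*0) = 3*0 = 0)
n(s) = 0 (n(s) = 0³ = 0)
(-16*n(1))*S = -16*0*(-3) = 0*(-3) = 0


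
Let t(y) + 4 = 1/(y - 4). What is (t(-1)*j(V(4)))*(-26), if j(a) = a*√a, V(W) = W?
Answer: 4368/5 ≈ 873.60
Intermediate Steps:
j(a) = a^(3/2)
t(y) = -4 + 1/(-4 + y) (t(y) = -4 + 1/(y - 4) = -4 + 1/(-4 + y))
(t(-1)*j(V(4)))*(-26) = (((17 - 4*(-1))/(-4 - 1))*4^(3/2))*(-26) = (((17 + 4)/(-5))*8)*(-26) = (-⅕*21*8)*(-26) = -21/5*8*(-26) = -168/5*(-26) = 4368/5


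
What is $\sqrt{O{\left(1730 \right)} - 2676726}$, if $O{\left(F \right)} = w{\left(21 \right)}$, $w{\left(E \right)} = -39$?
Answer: $i \sqrt{2676765} \approx 1636.1 i$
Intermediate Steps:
$O{\left(F \right)} = -39$
$\sqrt{O{\left(1730 \right)} - 2676726} = \sqrt{-39 - 2676726} = \sqrt{-2676765} = i \sqrt{2676765}$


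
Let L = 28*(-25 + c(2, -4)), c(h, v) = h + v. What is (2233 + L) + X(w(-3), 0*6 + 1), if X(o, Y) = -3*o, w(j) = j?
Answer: 1486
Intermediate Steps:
L = -756 (L = 28*(-25 + (2 - 4)) = 28*(-25 - 2) = 28*(-27) = -756)
(2233 + L) + X(w(-3), 0*6 + 1) = (2233 - 756) - 3*(-3) = 1477 + 9 = 1486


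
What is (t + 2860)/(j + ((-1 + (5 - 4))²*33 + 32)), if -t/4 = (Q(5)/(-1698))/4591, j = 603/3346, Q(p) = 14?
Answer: 37299838709728/419691200325 ≈ 88.875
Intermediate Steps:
j = 603/3346 (j = 603*(1/3346) = 603/3346 ≈ 0.18022)
t = 28/3897759 (t = -4*14/(-1698)/4591 = -4*14*(-1/1698)/4591 = -(-28)/(849*4591) = -4*(-7/3897759) = 28/3897759 ≈ 7.1836e-6)
(t + 2860)/(j + ((-1 + (5 - 4))²*33 + 32)) = (28/3897759 + 2860)/(603/3346 + ((-1 + (5 - 4))²*33 + 32)) = 11147590768/(3897759*(603/3346 + ((-1 + 1)²*33 + 32))) = 11147590768/(3897759*(603/3346 + (0²*33 + 32))) = 11147590768/(3897759*(603/3346 + (0*33 + 32))) = 11147590768/(3897759*(603/3346 + (0 + 32))) = 11147590768/(3897759*(603/3346 + 32)) = 11147590768/(3897759*(107675/3346)) = (11147590768/3897759)*(3346/107675) = 37299838709728/419691200325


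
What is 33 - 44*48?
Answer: -2079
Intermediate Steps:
33 - 44*48 = 33 - 2112 = -2079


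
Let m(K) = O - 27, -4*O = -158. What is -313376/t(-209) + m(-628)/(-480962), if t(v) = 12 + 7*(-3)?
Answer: 301443895199/8657316 ≈ 34820.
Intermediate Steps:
O = 79/2 (O = -¼*(-158) = 79/2 ≈ 39.500)
t(v) = -9 (t(v) = 12 - 21 = -9)
m(K) = 25/2 (m(K) = 79/2 - 27 = 25/2)
-313376/t(-209) + m(-628)/(-480962) = -313376/(-9) + (25/2)/(-480962) = -313376*(-⅑) + (25/2)*(-1/480962) = 313376/9 - 25/961924 = 301443895199/8657316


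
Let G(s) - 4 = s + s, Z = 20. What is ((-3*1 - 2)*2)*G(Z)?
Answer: -440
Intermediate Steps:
G(s) = 4 + 2*s (G(s) = 4 + (s + s) = 4 + 2*s)
((-3*1 - 2)*2)*G(Z) = ((-3*1 - 2)*2)*(4 + 2*20) = ((-3 - 2)*2)*(4 + 40) = -5*2*44 = -10*44 = -440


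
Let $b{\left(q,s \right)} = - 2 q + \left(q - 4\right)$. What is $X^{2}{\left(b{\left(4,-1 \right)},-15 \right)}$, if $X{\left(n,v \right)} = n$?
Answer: $64$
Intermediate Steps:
$b{\left(q,s \right)} = -4 - q$ ($b{\left(q,s \right)} = - 2 q + \left(-4 + q\right) = -4 - q$)
$X^{2}{\left(b{\left(4,-1 \right)},-15 \right)} = \left(-4 - 4\right)^{2} = \left(-8\right)^{2} = 64$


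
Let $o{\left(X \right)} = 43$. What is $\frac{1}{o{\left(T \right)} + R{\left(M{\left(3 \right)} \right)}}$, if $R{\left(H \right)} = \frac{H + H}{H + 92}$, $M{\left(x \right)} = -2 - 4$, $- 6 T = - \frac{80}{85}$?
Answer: $\frac{43}{1843} \approx 0.023332$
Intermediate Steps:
$T = \frac{8}{51}$ ($T = - \frac{\left(-80\right) \frac{1}{85}}{6} = \left(- \frac{1}{6}\right) \left(- \frac{16}{17}\right) = \frac{8}{51} \approx 0.15686$)
$M{\left(x \right)} = -6$
$R{\left(H \right)} = \frac{2 H}{92 + H}$
$\frac{1}{o{\left(T \right)} + R{\left(M{\left(3 \right)} \right)}} = \frac{1}{43 + 2 \left(-6\right) \frac{1}{92 - 6}} = \frac{1}{43 + 2 \left(-6\right) \frac{1}{86}} = \frac{1}{43 - \frac{6}{43}} = \frac{1}{\frac{1843}{43}} = \frac{43}{1843}$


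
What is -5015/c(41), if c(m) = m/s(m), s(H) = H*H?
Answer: -205615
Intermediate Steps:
s(H) = H²
c(m) = 1/m (c(m) = m/(m²) = m/m² = 1/m)
-5015/c(41) = -5015/(1/41) = -5015/1/41 = -5015*41 = -205615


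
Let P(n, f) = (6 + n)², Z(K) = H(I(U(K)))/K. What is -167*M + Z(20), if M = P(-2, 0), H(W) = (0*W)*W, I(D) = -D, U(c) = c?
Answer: -2672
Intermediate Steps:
H(W) = 0 (H(W) = 0*W = 0)
Z(K) = 0 (Z(K) = 0/K = 0)
M = 16 (M = (6 - 2)² = 4² = 16)
-167*M + Z(20) = -167*16 + 0 = -2672 + 0 = -2672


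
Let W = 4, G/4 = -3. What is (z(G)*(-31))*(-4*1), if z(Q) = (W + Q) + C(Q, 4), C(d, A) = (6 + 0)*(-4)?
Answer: -3968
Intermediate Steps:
G = -12 (G = 4*(-3) = -12)
C(d, A) = -24 (C(d, A) = 6*(-4) = -24)
z(Q) = -20 + Q (z(Q) = (4 + Q) - 24 = -20 + Q)
(z(G)*(-31))*(-4*1) = ((-20 - 12)*(-31))*(-4*1) = -32*(-31)*(-4) = 992*(-4) = -3968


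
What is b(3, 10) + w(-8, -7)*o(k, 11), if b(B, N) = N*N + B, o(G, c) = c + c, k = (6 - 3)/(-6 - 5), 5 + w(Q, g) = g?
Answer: -161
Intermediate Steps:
w(Q, g) = -5 + g
k = -3/11 (k = 3/(-11) = 3*(-1/11) = -3/11 ≈ -0.27273)
o(G, c) = 2*c
b(B, N) = B + N**2 (b(B, N) = N**2 + B = B + N**2)
b(3, 10) + w(-8, -7)*o(k, 11) = (3 + 10**2) + (-5 - 7)*(2*11) = (3 + 100) - 12*22 = 103 - 264 = -161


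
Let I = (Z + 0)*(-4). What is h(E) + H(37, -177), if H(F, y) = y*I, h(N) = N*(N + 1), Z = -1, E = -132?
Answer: 16584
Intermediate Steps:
I = 4 (I = (-1 + 0)*(-4) = -1*(-4) = 4)
h(N) = N*(1 + N)
H(F, y) = 4*y (H(F, y) = y*4 = 4*y)
h(E) + H(37, -177) = -132*(1 - 132) + 4*(-177) = -132*(-131) - 708 = 17292 - 708 = 16584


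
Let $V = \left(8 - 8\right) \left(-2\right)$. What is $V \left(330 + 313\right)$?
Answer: $0$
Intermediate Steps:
$V = 0$ ($V = 0 \left(-2\right) = 0$)
$V \left(330 + 313\right) = 0 \left(330 + 313\right) = 0 \cdot 643 = 0$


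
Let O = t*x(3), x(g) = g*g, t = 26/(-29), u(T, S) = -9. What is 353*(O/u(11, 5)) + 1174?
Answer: 43224/29 ≈ 1490.5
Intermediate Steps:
t = -26/29 (t = 26*(-1/29) = -26/29 ≈ -0.89655)
x(g) = g**2
O = -234/29 (O = -26/29*3**2 = -26/29*9 = -234/29 ≈ -8.0690)
353*(O/u(11, 5)) + 1174 = 353*(-234/29/(-9)) + 1174 = 353*(-234/29*(-1/9)) + 1174 = 353*(26/29) + 1174 = 9178/29 + 1174 = 43224/29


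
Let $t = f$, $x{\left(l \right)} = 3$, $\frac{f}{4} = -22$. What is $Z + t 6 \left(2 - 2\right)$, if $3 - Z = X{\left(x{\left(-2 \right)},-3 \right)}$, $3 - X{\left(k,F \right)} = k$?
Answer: $3$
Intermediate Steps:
$f = -88$ ($f = 4 \left(-22\right) = -88$)
$X{\left(k,F \right)} = 3 - k$
$Z = 3$ ($Z = 3 - \left(3 - 3\right) = 3 - 0 = 3 + 0 = 3$)
$t = -88$
$Z + t 6 \left(2 - 2\right) = 3 - 88 \cdot 6 \left(2 - 2\right) = 3 - 88 \cdot 6 \cdot 0 = 3 - 0 = 3 + 0 = 3$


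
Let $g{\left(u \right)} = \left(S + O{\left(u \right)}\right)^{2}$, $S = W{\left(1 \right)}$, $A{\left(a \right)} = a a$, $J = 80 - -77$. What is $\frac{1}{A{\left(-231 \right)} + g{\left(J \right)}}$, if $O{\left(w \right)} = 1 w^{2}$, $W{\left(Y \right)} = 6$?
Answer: $\frac{1}{607922386} \approx 1.6449 \cdot 10^{-9}$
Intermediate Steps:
$J = 157$ ($J = 80 + 77 = 157$)
$A{\left(a \right)} = a^{2}$
$S = 6$
$O{\left(w \right)} = w^{2}$
$g{\left(u \right)} = \left(6 + u^{2}\right)^{2}$
$\frac{1}{A{\left(-231 \right)} + g{\left(J \right)}} = \frac{1}{\left(-231\right)^{2} + \left(6 + 157^{2}\right)^{2}} = \frac{1}{53361 + \left(6 + 24649\right)^{2}} = \frac{1}{53361 + 24655^{2}} = \frac{1}{53361 + 607869025} = \frac{1}{607922386}$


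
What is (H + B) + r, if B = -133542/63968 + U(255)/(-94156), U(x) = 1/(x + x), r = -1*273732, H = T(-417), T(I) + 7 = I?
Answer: -52633473053716373/191982200880 ≈ -2.7416e+5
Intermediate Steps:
T(I) = -7 + I
H = -424 (H = -7 - 417 = -424)
r = -273732
U(x) = 1/(2*x)
B = -400789259093/191982200880 (B = -133542/63968 + ((1/2)/255)/(-94156) = -133542*1/63968 + ((1/2)*(1/255))*(-1/94156) = -66771/31984 + (1/510)*(-1/94156) = -66771/31984 - 1/48019560 = -400789259093/191982200880 ≈ -2.0876)
(H + B) + r = (-424 - 400789259093/191982200880) - 273732 = -81801242432213/191982200880 - 273732 = -52633473053716373/191982200880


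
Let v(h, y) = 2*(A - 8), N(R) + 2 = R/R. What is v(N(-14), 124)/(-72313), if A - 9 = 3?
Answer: -8/72313 ≈ -0.00011063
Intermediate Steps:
A = 12 (A = 9 + 3 = 12)
N(R) = -1 (N(R) = -2 + R/R = -2 + 1 = -1)
v(h, y) = 8 (v(h, y) = 2*(12 - 8) = 2*4 = 8)
v(N(-14), 124)/(-72313) = 8/(-72313) = 8*(-1/72313) = -8/72313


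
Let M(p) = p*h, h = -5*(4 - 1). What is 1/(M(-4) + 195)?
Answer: 1/255 ≈ 0.0039216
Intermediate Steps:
h = -15 (h = -5*3 = -15)
M(p) = -15*p (M(p) = p*(-15) = -15*p)
1/(M(-4) + 195) = 1/(-15*(-4) + 195) = 1/(60 + 195) = 1/255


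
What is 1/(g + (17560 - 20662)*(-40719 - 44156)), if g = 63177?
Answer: 1/263345427 ≈ 3.7973e-9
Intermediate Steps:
1/(g + (17560 - 20662)*(-40719 - 44156)) = 1/(63177 + (17560 - 20662)*(-40719 - 44156)) = 1/(63177 - 3102*(-84875)) = 1/(63177 + 263282250) = 1/263345427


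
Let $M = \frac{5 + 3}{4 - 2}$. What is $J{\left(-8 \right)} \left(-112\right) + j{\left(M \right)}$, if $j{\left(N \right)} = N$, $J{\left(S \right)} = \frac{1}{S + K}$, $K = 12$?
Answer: $-24$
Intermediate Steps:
$M = 4$ ($M = \frac{8}{2} = 8 \cdot \frac{1}{2} = 4$)
$J{\left(S \right)} = \frac{1}{12 + S}$ ($J{\left(S \right)} = \frac{1}{S + 12} = \frac{1}{12 + S}$)
$J{\left(-8 \right)} \left(-112\right) + j{\left(M \right)} = \frac{1}{12 - 8} \left(-112\right) + 4 = \frac{1}{4} \left(-112\right) + 4 = -28 + 4 = -24$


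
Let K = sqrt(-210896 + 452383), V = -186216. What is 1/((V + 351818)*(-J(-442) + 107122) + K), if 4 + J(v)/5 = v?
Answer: 18108909904/327932617911189047729 - sqrt(241487)/327932617911189047729 ≈ 5.5221e-11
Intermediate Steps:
J(v) = -20 + 5*v
K = sqrt(241487) ≈ 491.41
1/((V + 351818)*(-J(-442) + 107122) + K) = 1/((-186216 + 351818)*(-(-20 + 5*(-442)) + 107122) + sqrt(241487)) = 1/(165602*(-(-20 - 2210) + 107122) + sqrt(241487)) = 1/(165602*(-1*(-2230) + 107122) + sqrt(241487)) = 1/(165602*(2230 + 107122) + sqrt(241487)) = 1/(165602*109352 + sqrt(241487)) = 1/(18108909904 + sqrt(241487))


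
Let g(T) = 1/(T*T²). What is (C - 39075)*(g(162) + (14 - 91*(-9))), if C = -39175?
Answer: -138562080528125/2125764 ≈ -6.5182e+7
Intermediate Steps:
g(T) = T⁻³ (g(T) = 1/(T³) = T⁻³)
(C - 39075)*(g(162) + (14 - 91*(-9))) = (-39175 - 39075)*(162⁻³ + (14 - 91*(-9))) = -78250*(1/4251528 + (14 + 819)) = -78250*(1/4251528 + 833) = -78250*3541522825/4251528 = -138562080528125/2125764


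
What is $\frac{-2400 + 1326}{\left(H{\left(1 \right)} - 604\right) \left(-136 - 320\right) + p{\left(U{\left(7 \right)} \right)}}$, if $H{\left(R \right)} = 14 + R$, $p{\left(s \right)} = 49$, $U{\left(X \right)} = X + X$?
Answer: $- \frac{1074}{268633} \approx -0.003998$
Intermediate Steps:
$U{\left(X \right)} = 2 X$
$\frac{-2400 + 1326}{\left(H{\left(1 \right)} - 604\right) \left(-136 - 320\right) + p{\left(U{\left(7 \right)} \right)}} = \frac{-2400 + 1326}{\left(\left(14 + 1\right) - 604\right) \left(-136 - 320\right) + 49} = - \frac{1074}{\left(15 - 604\right) \left(-456\right) + 49} = - \frac{1074}{\left(-589\right) \left(-456\right) + 49} = - \frac{1074}{268584 + 49} = - \frac{1074}{268633}$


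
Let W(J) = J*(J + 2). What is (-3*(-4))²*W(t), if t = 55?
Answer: 451440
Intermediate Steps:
W(J) = J*(2 + J)
(-3*(-4))²*W(t) = (-3*(-4))²*(55*(2 + 55)) = 12²*(55*57) = 144*3135 = 451440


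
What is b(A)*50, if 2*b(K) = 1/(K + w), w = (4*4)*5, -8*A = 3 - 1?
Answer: 100/319 ≈ 0.31348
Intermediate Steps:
A = -¼ (A = -(3 - 1)/8 = -⅛*2 = -¼ ≈ -0.25000)
w = 80 (w = 16*5 = 80)
b(K) = 1/(2*(80 + K)) (b(K) = 1/(2*(K + 80)) = 1/(2*(80 + K)))
b(A)*50 = (1/(2*(80 - ¼)))*50 = (1/(2*(319/4)))*50 = ((½)*(4/319))*50 = (2/319)*50 = 100/319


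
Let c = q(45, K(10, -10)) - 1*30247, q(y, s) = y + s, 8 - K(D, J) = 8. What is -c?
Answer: 30202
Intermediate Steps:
K(D, J) = 0 (K(D, J) = 8 - 1*8 = 8 - 8 = 0)
q(y, s) = s + y
c = -30202 (c = (0 + 45) - 1*30247 = 45 - 30247 = -30202)
-c = -1*(-30202) = 30202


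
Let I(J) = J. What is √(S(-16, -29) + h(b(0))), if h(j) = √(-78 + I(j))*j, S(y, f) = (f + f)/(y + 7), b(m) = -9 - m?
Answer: √(58 - 81*I*√87)/3 ≈ 6.7319 - 6.2349*I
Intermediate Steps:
S(y, f) = 2*f/(7 + y) (S(y, f) = (2*f)/(7 + y) = 2*f/(7 + y))
h(j) = j*√(-78 + j) (h(j) = √(-78 + j)*j = j*√(-78 + j))
√(S(-16, -29) + h(b(0))) = √(2*(-29)/(7 - 16) + (-9 - 1*0)*√(-78 + (-9 - 1*0))) = √(2*(-29)/(-9) + (-9 + 0)*√(-78 + (-9 + 0))) = √(2*(-29)*(-⅑) - 9*√(-78 - 9)) = √(58/9 - 9*I*√87)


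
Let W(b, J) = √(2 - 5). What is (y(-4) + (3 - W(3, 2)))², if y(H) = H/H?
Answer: (4 - I*√3)² ≈ 13.0 - 13.856*I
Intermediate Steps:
y(H) = 1
W(b, J) = I*√3 (W(b, J) = √(-3) = I*√3)
(y(-4) + (3 - W(3, 2)))² = (1 + (3 - I*√3))² = (4 - I*√3)²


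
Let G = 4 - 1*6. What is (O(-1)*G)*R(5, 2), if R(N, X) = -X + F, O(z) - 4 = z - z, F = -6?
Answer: 64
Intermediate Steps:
O(z) = 4 (O(z) = 4 + (z - z) = 4 + 0 = 4)
R(N, X) = -6 - X (R(N, X) = -X - 6 = -6 - X)
G = -2 (G = 4 - 6 = -2)
(O(-1)*G)*R(5, 2) = (4*(-2))*(-6 - 1*2) = -8*(-6 - 2) = -8*(-8) = 64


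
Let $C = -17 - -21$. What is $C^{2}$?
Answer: $16$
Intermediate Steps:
$C = 4$ ($C = -17 + 21 = 4$)
$C^{2} = 4^{2} = 16$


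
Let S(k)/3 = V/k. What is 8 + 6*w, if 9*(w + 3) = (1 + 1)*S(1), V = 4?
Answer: 6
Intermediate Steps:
S(k) = 12/k (S(k) = 3*(4/k) = 12/k)
w = -⅓ (w = -3 + ((1 + 1)*(12/1))/9 = -3 + (2*(12*1))/9 = -3 + (2*12)/9 = -3 + (⅑)*24 = -3 + 8/3 = -⅓ ≈ -0.33333)
8 + 6*w = 8 + 6*(-⅓) = 8 - 2 = 6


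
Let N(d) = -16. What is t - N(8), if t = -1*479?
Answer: -463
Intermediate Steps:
t = -479
t - N(8) = -479 - 1*(-16) = -479 + 16 = -463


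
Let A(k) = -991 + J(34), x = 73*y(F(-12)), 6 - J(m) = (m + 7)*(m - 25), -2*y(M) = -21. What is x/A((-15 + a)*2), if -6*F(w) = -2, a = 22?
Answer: -1533/2708 ≈ -0.56610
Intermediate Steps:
F(w) = 1/3 (F(w) = -1/6*(-2) = 1/3)
y(M) = 21/2 (y(M) = -1/2*(-21) = 21/2)
J(m) = 6 - (-25 + m)*(7 + m) (J(m) = 6 - (m + 7)*(m - 25) = 6 - (7 + m)*(-25 + m) = 6 - (-25 + m)*(7 + m))
x = 1533/2 (x = 73*(21/2) = 1533/2 ≈ 766.50)
A(k) = -1354 (A(k) = -991 + (181 - 1*34**2 + 18*34) = -991 + (181 - 1*1156 + 612) = -991 + (181 - 1156 + 612) = -991 - 363 = -1354)
x/A((-15 + a)*2) = (1533/2)/(-1354) = (1533/2)*(-1/1354) = -1533/2708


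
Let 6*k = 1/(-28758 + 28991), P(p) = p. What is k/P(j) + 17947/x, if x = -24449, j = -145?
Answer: -3638060819/4956056790 ≈ -0.73406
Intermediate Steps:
k = 1/1398 (k = 1/(6*(-28758 + 28991)) = (⅙)/233 = (⅙)*(1/233) = 1/1398 ≈ 0.00071531)
k/P(j) + 17947/x = (1/1398)/(-145) + 17947/(-24449) = (1/1398)*(-1/145) + 17947*(-1/24449) = -1/202710 - 17947/24449 = -3638060819/4956056790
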